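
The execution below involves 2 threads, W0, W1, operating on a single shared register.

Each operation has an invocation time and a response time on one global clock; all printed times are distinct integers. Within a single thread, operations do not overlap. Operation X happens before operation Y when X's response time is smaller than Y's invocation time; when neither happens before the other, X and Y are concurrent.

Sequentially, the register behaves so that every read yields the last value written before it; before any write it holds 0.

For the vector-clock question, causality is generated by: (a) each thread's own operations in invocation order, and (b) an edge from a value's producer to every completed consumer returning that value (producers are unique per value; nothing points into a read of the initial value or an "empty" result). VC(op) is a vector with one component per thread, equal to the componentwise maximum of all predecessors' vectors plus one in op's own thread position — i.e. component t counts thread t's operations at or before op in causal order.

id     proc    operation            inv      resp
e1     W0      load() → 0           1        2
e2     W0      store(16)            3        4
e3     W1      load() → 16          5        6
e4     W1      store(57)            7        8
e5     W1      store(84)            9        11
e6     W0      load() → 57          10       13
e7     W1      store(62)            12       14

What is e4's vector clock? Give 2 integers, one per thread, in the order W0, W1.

(2, 2)

e1 (invocation 1): nothing precedes it; W0's component alone gives (1, 0)
e2 (invocation 3): componentwise max over VC(e1)=(1, 0), +1 at W0, giving (2, 0)
e3 (invocation 5): componentwise max over VC(e2)=(2, 0), +1 at W1, giving (2, 1)
e4 (invocation 7): componentwise max over VC(e3)=(2, 1), +1 at W1, giving (2, 2)
e5 (invocation 9): componentwise max over VC(e4)=(2, 2), +1 at W1, giving (2, 3)
e6 (invocation 10): componentwise max over VC(e2)=(2, 0), VC(e4)=(2, 2), +1 at W0, giving (3, 2)
e7 (invocation 12): componentwise max over VC(e5)=(2, 3), +1 at W1, giving (2, 4)
target: VC(e4) = (2, 2)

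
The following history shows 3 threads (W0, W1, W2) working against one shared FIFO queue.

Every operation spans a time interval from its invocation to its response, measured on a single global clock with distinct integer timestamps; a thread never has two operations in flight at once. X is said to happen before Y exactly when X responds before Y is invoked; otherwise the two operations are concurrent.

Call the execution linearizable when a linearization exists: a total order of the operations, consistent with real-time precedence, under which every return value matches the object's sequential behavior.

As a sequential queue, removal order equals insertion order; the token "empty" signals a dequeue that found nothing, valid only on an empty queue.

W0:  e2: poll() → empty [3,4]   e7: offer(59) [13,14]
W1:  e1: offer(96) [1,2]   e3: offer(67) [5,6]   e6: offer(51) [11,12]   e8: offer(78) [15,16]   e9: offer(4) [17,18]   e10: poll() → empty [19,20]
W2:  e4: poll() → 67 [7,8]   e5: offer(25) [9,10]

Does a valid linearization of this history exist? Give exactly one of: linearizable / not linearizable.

the violation lands at event 4, e2's response at time 4: events 1..3 linearize, events 1..4 do not
a single order respects real time; the 2 completed FIFO queue operations fail replay along it
e.g. e1, e2: illegal at step 2, since e2 poll() → empty cannot apply there

not linearizable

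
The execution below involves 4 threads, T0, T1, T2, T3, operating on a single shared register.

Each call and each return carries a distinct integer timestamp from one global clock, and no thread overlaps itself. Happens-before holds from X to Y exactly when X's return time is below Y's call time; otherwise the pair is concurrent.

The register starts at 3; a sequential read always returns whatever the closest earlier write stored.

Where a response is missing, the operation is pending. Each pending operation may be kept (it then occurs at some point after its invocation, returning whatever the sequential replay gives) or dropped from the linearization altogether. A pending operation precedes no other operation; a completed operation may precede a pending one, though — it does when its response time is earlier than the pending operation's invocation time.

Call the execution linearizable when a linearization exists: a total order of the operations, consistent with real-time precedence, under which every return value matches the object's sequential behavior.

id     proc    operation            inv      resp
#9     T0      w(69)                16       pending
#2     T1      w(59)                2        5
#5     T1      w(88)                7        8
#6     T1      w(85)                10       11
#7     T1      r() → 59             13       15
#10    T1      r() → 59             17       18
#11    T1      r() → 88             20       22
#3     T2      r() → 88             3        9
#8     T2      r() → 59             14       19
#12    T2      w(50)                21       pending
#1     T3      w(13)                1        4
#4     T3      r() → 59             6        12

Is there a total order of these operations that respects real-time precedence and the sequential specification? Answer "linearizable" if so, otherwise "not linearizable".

not linearizable

prefix check: 1..14 passes, 1..15 fails once #7's time-15 response joins
7 completed operations, 28 real-time-consistent orders — every register replay fails
no completion choice of the 1 pending operation (#8) rescues it — every subset was tried
for example #1, #2, #3, #4, #5, #6, #7 (pending dropped) fails at step 3: #3 r() → 88 is not legal there
for example #1, #2, #3, #5, #4, #6, #7 (pending dropped) fails at step 3: #3 r() → 88 is not legal there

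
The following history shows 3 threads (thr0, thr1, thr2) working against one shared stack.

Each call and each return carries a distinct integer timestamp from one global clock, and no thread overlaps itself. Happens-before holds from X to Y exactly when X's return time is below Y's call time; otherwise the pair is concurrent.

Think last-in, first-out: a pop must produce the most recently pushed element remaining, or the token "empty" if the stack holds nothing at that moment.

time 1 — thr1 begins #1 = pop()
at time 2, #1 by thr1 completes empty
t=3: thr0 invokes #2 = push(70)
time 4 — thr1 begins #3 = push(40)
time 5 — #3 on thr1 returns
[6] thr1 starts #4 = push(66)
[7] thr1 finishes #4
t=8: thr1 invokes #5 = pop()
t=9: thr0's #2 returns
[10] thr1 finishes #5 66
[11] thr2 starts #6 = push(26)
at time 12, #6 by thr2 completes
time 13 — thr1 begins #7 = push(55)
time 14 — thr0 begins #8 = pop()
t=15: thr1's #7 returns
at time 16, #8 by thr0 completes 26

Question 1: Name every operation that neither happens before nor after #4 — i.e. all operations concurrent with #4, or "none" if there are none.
Answer: #2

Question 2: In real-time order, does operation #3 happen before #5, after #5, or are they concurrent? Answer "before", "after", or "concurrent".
Answer: before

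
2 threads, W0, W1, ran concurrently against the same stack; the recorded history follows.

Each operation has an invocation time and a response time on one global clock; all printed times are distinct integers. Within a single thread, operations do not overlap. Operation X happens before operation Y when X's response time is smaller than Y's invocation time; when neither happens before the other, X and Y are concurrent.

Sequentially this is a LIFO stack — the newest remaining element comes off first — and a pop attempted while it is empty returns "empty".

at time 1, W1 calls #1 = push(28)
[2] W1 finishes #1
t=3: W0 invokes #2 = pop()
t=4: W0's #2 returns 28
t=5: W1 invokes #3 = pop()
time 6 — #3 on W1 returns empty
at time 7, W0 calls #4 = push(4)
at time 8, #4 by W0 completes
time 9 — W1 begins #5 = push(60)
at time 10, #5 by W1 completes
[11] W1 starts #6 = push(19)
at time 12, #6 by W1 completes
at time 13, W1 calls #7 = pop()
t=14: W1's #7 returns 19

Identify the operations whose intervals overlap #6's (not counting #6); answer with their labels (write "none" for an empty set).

#6 spans [11,12]: anything still running between times 11 and 12 counts as concurrent
#1 [1,2]: before
#2 [3,4]: before
#3 [5,6]: before
#4 [7,8]: before
#5 [9,10]: before
#7 [13,14]: after

none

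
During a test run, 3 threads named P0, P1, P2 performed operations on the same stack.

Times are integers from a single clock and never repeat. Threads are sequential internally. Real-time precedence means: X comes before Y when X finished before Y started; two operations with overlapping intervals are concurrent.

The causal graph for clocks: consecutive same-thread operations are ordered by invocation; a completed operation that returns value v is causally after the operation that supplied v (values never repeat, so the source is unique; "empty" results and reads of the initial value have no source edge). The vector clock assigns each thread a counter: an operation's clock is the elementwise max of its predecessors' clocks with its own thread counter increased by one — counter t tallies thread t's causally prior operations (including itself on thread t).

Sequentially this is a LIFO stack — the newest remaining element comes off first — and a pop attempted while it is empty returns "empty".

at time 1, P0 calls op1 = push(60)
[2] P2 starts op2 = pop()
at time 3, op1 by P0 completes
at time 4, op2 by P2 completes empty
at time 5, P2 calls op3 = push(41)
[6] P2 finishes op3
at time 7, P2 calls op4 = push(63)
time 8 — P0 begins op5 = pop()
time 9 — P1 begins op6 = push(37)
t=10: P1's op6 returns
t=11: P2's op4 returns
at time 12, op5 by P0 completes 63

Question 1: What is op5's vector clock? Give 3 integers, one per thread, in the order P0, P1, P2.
Answer: (2, 0, 3)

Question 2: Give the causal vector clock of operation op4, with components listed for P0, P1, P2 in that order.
Answer: (0, 0, 3)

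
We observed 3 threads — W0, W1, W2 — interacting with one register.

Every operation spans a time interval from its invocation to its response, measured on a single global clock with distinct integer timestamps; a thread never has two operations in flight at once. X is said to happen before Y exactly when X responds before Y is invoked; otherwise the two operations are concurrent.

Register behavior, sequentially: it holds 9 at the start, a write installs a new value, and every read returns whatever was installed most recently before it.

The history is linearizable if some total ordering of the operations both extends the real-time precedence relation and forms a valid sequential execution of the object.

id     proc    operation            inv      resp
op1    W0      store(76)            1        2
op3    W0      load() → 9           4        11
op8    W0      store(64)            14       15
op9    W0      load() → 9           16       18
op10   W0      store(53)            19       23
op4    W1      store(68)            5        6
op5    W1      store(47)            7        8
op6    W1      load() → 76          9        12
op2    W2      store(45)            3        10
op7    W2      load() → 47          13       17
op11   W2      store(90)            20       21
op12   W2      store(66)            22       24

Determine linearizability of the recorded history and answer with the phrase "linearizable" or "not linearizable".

events 1..10 are fine; event 11 — the response of op3 at time 11 — makes the prefix non-linearizable
all 12 real-time-respecting orders fail — 5 completed register operations, no legal replay
every completion of the 1 pending operation (op6) was checked; none linearizes
e.g. op1, op2, op3, op4, op5 (pending dropped): illegal at step 3, since op3 load() → 9 cannot apply there
e.g. op1, op2, op4, op3, op5 (pending dropped): illegal at step 4, since op3 load() → 9 cannot apply there

not linearizable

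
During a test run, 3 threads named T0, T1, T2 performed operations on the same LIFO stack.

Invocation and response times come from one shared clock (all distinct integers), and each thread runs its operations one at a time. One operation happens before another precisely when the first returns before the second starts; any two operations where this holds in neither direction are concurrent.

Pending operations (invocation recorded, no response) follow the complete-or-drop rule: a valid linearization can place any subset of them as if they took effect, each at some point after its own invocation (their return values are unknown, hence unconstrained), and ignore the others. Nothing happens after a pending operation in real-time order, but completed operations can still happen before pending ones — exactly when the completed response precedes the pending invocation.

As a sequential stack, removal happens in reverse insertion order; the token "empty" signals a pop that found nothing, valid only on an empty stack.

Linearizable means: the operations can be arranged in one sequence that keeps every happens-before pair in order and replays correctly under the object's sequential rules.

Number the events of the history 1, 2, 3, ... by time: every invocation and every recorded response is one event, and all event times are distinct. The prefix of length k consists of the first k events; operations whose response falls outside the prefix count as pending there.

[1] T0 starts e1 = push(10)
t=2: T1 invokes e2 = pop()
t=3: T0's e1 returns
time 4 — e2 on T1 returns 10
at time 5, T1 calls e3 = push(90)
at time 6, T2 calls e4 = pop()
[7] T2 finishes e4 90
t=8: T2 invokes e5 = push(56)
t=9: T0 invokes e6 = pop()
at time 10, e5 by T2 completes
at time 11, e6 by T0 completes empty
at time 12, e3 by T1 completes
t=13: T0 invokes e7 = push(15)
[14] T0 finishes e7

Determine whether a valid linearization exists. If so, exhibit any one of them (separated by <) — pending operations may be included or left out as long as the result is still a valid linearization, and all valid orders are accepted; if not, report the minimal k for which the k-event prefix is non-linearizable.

linearizable — witness: e1 < e2 < e3 < e4 < e6 < e5 < e7

step 1: e1 push(10) — stack <10>
step 2: e2 pop() → 10 — stack <>
step 3: e3 push(90) — stack <90>
step 4: e4 pop() → 90 — stack <>
step 5: e6 pop() → empty — stack <>
step 6: e5 push(56) — stack <56>
step 7: e7 push(15) — stack <56,15>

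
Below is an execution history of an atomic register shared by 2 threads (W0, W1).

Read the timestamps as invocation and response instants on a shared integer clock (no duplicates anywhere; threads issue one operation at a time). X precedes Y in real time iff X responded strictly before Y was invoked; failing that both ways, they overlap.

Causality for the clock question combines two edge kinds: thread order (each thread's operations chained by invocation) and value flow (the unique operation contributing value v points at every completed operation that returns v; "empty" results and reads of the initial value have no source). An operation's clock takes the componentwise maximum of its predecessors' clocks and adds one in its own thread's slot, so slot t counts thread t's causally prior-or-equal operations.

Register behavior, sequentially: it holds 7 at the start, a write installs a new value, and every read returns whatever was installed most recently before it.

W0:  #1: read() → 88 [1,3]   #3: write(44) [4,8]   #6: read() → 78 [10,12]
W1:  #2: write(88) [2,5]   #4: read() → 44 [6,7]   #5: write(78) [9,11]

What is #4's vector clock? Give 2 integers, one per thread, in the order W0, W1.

(2, 2)

VC(#2, invoked at 2): no causal predecessors; +1 on W1 → (0, 1)
#1, invoked 1, takes VC(#2)=(0, 1) under max, adds 1 for W0 → (1, 1)
#3, invoked 4, takes VC(#1)=(1, 1) under max, adds 1 for W0 → (2, 1)
#4, invoked 6, takes VC(#2)=(0, 1), VC(#3)=(2, 1) under max, adds 1 for W1 → (2, 2)
#5, invoked 9, takes VC(#4)=(2, 2) under max, adds 1 for W1 → (2, 3)
#6, invoked 10, takes VC(#3)=(2, 1), VC(#5)=(2, 3) under max, adds 1 for W0 → (3, 3)
target: VC(#4) = (2, 2)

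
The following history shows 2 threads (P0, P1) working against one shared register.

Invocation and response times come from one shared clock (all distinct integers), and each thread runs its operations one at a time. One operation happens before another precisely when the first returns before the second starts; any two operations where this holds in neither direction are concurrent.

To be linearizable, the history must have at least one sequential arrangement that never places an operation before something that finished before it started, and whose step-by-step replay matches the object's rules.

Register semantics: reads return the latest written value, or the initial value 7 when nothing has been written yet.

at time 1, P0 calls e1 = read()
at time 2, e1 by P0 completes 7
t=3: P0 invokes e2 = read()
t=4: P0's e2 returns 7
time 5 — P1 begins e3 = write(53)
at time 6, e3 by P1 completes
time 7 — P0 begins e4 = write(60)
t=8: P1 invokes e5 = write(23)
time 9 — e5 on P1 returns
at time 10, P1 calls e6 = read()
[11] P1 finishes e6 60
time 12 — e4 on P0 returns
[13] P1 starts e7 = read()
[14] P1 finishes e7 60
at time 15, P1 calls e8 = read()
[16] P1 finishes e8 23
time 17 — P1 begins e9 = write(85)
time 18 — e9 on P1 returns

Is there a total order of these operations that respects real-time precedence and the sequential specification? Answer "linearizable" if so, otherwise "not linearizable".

not linearizable

events 1..15 are fine; event 16 — the response of e8 at time 16 — makes the prefix non-linearizable
all 3 real-time-respecting orders fail — 8 completed register operations, no legal replay
e.g. e1, e2, e3, e4, e5, e6, e7, e8: illegal at step 6, since e6 read() → 60 cannot apply there
e.g. e1, e2, e3, e5, e4, e6, e7, e8: illegal at step 8, since e8 read() → 23 cannot apply there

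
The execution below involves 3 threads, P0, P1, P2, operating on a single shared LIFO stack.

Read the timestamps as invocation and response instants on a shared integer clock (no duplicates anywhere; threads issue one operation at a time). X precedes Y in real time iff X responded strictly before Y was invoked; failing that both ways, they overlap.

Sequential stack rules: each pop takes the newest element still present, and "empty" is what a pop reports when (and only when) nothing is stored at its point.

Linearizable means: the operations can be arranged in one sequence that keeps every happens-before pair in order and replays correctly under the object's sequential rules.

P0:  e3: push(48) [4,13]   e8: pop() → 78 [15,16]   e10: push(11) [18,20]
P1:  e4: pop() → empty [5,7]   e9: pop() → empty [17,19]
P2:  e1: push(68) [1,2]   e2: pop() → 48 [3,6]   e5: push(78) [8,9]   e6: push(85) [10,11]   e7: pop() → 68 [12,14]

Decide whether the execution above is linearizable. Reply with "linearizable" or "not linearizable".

not linearizable

cut after 6 events: linearizable; cut after 7 events (e4 responds, time 7): not linearizable
real-time-consistent orders of the 3 completed operations: 2 — all fail the LIFO stack replay
no completion choice of the 1 pending operation (e3) rescues it — every subset was tried
one such order, e1, e2, e4 (pending dropped), breaks at step 2 where e2 pop() → 48 is illegal
one such order, e1, e4, e2 (pending dropped), breaks at step 2 where e4 pop() → empty is illegal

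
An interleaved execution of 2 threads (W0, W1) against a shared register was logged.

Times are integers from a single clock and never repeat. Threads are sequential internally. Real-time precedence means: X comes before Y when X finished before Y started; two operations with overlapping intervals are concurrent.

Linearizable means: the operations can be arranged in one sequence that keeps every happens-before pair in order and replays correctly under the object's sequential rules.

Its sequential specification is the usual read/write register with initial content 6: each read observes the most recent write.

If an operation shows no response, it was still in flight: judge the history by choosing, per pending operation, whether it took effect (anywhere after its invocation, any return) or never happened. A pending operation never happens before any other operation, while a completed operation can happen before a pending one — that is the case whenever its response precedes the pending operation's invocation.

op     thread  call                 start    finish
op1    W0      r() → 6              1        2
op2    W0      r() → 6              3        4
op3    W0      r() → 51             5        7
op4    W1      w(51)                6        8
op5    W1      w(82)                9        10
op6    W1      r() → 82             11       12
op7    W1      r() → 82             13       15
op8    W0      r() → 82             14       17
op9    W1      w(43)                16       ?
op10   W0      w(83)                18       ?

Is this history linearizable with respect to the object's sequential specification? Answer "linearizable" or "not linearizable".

linearizable

a witness: op1, op2, op4, op3, op5, op6, op7, op8
1. op1 r() → 6, leaving value 6
2. op2 r() → 6, leaving value 6
3. op4 w(51), leaving value 51
4. op3 r() → 51, leaving value 51
5. op5 w(82), leaving value 82
6. op6 r() → 82, leaving value 82
7. op7 r() → 82, leaving value 82
8. op8 r() → 82, leaving value 82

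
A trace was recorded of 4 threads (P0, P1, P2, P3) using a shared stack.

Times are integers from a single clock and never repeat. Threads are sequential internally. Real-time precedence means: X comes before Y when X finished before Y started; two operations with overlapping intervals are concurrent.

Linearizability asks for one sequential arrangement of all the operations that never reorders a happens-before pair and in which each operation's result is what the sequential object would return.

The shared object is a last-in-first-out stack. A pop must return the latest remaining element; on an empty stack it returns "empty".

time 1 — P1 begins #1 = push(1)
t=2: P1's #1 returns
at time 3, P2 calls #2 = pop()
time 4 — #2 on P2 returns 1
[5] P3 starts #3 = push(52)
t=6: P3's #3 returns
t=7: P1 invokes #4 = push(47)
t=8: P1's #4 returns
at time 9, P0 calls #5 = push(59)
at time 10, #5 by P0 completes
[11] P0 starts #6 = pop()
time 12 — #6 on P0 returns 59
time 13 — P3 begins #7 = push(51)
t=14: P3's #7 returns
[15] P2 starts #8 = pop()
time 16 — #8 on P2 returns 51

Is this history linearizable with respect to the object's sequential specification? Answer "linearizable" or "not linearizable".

one valid linearization: #1, #2, #3, #4, #5, #6, #7, #8
1. #1 push(1), leaving stack <1>
2. #2 pop() → 1, leaving stack <>
3. #3 push(52), leaving stack <52>
4. #4 push(47), leaving stack <52,47>
5. #5 push(59), leaving stack <52,47,59>
6. #6 pop() → 59, leaving stack <52,47>
7. #7 push(51), leaving stack <52,47,51>
8. #8 pop() → 51, leaving stack <52,47>

linearizable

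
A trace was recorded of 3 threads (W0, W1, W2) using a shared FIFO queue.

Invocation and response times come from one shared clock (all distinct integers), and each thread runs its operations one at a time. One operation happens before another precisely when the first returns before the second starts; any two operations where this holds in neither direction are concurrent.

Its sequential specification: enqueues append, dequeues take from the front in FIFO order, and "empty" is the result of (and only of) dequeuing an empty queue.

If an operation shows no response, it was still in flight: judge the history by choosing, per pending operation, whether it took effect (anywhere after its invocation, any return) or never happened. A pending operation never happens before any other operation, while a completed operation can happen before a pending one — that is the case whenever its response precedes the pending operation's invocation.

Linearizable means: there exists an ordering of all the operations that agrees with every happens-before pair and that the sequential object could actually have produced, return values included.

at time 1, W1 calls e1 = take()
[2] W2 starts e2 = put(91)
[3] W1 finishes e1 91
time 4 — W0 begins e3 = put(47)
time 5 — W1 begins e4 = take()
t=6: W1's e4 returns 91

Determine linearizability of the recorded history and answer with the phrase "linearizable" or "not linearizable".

prefix check: 1..5 passes, 1..6 fails once e4's time-6 response joins
the sole real-time-consistent order of 2 completed operations fails the FIFO queue replay
completion choices over the 2 pending operations (e2, e3) were checked; none helps
e.g. e1, e4 (pending dropped): illegal at step 1, since e1 take() → 91 cannot apply there

not linearizable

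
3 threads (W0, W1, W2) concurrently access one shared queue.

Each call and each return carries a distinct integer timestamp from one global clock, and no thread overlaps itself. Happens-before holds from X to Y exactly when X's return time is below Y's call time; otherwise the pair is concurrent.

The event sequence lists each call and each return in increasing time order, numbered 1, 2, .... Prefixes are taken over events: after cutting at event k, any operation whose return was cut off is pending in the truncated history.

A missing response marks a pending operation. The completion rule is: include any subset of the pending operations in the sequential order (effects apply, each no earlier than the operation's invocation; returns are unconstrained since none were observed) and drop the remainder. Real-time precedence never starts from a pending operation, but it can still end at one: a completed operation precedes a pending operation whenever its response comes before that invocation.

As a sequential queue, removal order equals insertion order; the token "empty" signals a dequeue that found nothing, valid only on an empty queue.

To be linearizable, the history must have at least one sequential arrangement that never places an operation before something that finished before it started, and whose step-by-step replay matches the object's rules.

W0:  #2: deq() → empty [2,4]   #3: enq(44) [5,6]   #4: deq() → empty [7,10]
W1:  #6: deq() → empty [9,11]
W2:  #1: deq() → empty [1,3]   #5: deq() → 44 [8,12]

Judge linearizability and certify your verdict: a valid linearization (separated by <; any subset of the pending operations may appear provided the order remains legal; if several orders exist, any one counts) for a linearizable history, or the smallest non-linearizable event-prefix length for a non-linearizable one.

step 1: #1 deq() → empty — queue <>
step 2: #2 deq() → empty — queue <>
step 3: #3 enq(44) — queue <44>
step 4: #5 deq() → 44 — queue <>
step 5: #4 deq() → empty — queue <>
step 6: #6 deq() → empty — queue <>

linearizable — witness: #1 < #2 < #3 < #5 < #4 < #6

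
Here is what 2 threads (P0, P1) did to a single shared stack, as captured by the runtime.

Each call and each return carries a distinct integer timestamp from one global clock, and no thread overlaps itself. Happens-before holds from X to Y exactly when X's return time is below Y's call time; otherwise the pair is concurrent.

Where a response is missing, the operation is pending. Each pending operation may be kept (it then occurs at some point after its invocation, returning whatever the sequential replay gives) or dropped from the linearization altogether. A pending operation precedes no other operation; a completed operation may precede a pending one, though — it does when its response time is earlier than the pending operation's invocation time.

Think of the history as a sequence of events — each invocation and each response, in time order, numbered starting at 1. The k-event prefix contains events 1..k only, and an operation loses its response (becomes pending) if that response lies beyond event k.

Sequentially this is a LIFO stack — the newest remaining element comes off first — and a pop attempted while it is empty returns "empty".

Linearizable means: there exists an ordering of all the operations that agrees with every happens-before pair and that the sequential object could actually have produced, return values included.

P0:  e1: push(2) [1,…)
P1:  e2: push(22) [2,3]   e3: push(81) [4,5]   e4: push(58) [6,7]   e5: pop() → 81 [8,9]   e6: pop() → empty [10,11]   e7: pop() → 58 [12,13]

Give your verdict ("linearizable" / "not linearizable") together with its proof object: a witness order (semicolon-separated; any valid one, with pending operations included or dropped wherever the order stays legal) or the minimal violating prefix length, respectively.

not linearizable — minimal violating prefix: 9 events

the violation lands at event 9, e5's response at time 9: events 1..8 linearize, events 1..9 do not
one real-time candidate order over the 4 completed operations — the stack replay rejects it
completion choices over the 1 pending operation (e1) were checked; none helps
sample order e2, e3, e4, e5 (pending dropped) stalls at step 4 — e5 pop() → 81 has no legal effect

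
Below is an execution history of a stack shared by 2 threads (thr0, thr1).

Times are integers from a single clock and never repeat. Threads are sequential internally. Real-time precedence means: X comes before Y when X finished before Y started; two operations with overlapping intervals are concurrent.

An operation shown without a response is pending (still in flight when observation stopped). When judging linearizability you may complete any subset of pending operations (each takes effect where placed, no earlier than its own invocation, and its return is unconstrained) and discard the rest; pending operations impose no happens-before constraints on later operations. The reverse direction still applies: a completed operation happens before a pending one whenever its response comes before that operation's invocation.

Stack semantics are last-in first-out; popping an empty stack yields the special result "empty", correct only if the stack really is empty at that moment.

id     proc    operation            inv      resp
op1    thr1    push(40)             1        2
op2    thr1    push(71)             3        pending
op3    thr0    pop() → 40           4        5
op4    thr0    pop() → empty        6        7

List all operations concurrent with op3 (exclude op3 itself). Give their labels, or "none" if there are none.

op2

overlap test against op3 [4,5]: concurrent iff the interval meets 4..5
op1 [1,2]: before
op2 [3,…): concurrent
op4 [6,7]: after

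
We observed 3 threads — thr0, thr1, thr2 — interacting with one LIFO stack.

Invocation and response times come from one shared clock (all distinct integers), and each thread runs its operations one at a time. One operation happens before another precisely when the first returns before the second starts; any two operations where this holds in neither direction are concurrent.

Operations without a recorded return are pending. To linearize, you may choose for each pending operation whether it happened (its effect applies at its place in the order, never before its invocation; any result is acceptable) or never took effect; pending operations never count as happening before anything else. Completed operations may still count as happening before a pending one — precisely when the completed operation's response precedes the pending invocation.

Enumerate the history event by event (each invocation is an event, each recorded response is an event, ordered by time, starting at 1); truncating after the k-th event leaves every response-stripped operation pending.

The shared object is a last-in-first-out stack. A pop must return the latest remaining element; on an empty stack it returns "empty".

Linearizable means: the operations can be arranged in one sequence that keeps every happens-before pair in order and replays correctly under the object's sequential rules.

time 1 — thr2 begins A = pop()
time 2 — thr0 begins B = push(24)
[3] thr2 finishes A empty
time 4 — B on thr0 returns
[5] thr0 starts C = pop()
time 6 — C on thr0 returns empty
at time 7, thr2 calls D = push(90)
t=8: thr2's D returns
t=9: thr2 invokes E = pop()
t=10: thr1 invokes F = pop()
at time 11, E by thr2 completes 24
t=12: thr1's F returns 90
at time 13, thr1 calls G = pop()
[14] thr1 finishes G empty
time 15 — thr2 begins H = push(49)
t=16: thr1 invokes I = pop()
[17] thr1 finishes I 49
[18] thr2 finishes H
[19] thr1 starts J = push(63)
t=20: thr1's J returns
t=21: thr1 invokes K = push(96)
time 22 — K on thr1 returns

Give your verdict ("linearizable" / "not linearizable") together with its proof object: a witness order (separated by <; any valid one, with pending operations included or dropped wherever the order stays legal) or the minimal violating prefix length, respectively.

through event 5 a valid linearization exists; event 6 (C responding at time 6) ends that
2 orders of the 3 completed LIFO stack ops respect real time; none is legal
e.g. A, B, C: illegal at step 3, since C pop() → empty cannot apply there
e.g. B, A, C: illegal at step 2, since A pop() → empty cannot apply there

not linearizable — minimal violating prefix: 6 events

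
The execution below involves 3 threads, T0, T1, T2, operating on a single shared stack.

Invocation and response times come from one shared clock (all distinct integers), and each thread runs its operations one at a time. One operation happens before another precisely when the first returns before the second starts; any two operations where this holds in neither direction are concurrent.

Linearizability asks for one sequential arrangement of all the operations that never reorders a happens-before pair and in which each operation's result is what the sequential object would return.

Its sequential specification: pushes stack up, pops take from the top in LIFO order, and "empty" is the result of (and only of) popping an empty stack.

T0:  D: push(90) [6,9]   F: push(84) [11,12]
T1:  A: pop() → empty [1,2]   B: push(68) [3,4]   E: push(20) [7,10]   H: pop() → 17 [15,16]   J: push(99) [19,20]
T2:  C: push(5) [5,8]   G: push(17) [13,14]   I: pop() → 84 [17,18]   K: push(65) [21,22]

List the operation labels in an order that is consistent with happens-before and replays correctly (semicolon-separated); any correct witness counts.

A; B; C; D; E; F; G; H; I; J; K

step 1: A pop() → empty — stack <>
step 2: B push(68) — stack <68>
step 3: C push(5) — stack <68,5>
step 4: D push(90) — stack <68,5,90>
step 5: E push(20) — stack <68,5,90,20>
step 6: F push(84) — stack <68,5,90,20,84>
step 7: G push(17) — stack <68,5,90,20,84,17>
step 8: H pop() → 17 — stack <68,5,90,20,84>
step 9: I pop() → 84 — stack <68,5,90,20>
step 10: J push(99) — stack <68,5,90,20,99>
step 11: K push(65) — stack <68,5,90,20,99,65>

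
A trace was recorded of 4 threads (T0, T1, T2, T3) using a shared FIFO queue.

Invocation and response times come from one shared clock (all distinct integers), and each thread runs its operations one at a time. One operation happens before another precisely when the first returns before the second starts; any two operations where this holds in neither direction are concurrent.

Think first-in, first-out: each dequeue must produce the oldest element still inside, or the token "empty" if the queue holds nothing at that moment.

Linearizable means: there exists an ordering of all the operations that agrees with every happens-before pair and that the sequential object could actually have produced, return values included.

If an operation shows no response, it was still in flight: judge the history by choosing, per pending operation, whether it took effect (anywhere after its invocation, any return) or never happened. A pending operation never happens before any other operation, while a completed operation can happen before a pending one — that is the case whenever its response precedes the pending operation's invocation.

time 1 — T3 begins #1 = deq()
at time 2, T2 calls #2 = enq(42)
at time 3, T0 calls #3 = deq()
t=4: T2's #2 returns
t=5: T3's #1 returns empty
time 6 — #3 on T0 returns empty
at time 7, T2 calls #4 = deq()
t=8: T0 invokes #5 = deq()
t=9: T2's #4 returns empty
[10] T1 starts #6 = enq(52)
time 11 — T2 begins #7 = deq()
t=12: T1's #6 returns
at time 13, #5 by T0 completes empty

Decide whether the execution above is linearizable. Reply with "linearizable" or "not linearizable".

not linearizable

cut after 12 events: linearizable; cut after 13 events (#5 responds, time 13): not linearizable
every one of the 18 real-time-consistent orders over 6 completed FIFO queue ops fails the sequential spec
every completion of the 1 pending operation (#7) was checked; none linearizes
sample order #1, #2, #3, #4, #5, #6 (pending dropped) stalls at step 3 — #3 deq() → empty has no legal effect
sample order #1, #2, #3, #4, #6, #5 (pending dropped) stalls at step 3 — #3 deq() → empty has no legal effect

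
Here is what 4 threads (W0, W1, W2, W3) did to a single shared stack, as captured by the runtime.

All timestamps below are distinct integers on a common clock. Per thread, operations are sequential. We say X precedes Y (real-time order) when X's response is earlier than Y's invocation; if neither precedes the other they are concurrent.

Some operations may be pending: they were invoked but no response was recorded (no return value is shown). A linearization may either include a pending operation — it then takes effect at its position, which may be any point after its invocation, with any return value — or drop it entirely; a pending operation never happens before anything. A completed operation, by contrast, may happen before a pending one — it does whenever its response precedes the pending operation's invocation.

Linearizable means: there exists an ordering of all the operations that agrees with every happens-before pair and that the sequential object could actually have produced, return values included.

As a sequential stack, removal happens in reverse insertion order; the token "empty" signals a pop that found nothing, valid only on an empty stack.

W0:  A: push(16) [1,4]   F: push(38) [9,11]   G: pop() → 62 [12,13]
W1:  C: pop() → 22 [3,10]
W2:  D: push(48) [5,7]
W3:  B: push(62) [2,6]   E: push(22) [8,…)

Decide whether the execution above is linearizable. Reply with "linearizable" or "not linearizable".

cut after 12 events: linearizable; cut after 13 events (G responds, time 13): not linearizable
the 6 completed operations admit 15 real-time orders; each fails the stack replay
every completion of the 1 pending operation (E) was checked; none linearizes
one such order, A, B, C, D, F, G (pending dropped), breaks at step 3 where C pop() → 22 is illegal
one such order, A, B, D, C, F, G (pending dropped), breaks at step 4 where C pop() → 22 is illegal

not linearizable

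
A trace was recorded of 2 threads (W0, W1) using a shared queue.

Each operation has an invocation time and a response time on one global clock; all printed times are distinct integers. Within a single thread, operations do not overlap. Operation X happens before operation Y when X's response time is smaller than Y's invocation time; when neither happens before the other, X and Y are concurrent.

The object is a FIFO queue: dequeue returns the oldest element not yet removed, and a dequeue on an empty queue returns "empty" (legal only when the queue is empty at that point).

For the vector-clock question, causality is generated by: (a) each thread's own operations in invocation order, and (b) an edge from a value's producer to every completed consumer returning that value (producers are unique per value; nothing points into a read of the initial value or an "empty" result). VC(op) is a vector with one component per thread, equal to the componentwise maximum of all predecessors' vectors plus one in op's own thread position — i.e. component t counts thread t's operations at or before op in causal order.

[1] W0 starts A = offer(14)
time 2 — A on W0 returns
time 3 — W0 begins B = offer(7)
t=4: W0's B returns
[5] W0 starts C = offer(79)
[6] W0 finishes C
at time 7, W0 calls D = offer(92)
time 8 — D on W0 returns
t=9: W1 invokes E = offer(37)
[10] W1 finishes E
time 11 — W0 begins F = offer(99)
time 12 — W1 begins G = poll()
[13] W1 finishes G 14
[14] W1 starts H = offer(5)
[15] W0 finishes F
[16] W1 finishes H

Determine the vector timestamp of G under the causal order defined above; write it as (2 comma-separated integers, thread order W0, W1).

(1, 2)

E, invoked 9, has no incoming edges; only W1's bump applies → (0, 1)
A, invoked 1, has no incoming edges; only W0's bump applies → (1, 0)
VC(B, invoked at 3): max of VC(A)=(1, 0), then +1 on thread W0 → (2, 0)
VC(G, invoked at 12): max of VC(A)=(1, 0), VC(E)=(0, 1), then +1 on thread W1 → (1, 2)
VC(C, invoked at 5): max of VC(B)=(2, 0), then +1 on thread W0 → (3, 0)
VC(H, invoked at 14): max of VC(G)=(1, 2), then +1 on thread W1 → (1, 3)
VC(D, invoked at 7): max of VC(C)=(3, 0), then +1 on thread W0 → (4, 0)
VC(F, invoked at 11): max of VC(D)=(4, 0), then +1 on thread W0 → (5, 0)
target: VC(G) = (1, 2)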